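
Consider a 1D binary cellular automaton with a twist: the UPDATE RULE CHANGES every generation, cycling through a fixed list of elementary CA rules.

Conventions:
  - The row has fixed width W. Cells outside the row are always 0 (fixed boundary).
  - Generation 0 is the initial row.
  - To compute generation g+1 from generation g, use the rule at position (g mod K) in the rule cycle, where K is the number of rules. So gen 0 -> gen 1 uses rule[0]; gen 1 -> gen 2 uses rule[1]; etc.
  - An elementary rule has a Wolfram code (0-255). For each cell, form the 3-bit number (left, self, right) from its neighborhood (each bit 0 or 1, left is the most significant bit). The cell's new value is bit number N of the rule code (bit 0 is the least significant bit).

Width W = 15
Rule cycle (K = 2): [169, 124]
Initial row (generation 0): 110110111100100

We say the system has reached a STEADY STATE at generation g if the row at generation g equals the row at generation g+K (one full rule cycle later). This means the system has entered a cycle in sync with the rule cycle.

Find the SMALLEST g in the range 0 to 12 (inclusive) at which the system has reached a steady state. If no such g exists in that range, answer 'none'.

Answer: none

Derivation:
Gen 0: 110110111100100
Gen 1 (rule 169): 101101111000001
Gen 2 (rule 124): 111111001100001
Gen 3 (rule 169): 111110001001100
Gen 4 (rule 124): 100011001101110
Gen 5 (rule 169): 001010001011100
Gen 6 (rule 124): 001111001110110
Gen 7 (rule 169): 101110001101100
Gen 8 (rule 124): 111011001111110
Gen 9 (rule 169): 110110001111100
Gen 10 (rule 124): 111111001000110
Gen 11 (rule 169): 111110000010100
Gen 12 (rule 124): 100011000011110
Gen 13 (rule 169): 001010011011100
Gen 14 (rule 124): 001111011110110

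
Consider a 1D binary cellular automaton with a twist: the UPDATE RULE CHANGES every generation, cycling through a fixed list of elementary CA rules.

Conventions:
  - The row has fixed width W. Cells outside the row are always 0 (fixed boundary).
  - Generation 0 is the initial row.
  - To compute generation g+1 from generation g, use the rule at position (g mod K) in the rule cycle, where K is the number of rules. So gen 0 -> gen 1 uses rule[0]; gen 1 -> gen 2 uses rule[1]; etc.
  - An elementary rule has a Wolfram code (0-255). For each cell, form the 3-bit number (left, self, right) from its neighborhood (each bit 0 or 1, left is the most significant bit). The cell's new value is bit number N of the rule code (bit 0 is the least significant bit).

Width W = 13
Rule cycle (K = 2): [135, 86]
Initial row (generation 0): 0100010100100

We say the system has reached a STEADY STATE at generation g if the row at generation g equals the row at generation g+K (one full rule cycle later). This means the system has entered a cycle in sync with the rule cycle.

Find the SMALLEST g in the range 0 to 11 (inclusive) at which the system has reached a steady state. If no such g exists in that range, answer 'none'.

Gen 0: 0100010100100
Gen 1 (rule 135): 1101110101101
Gen 2 (rule 86): 0100010100101
Gen 3 (rule 135): 1101110101101
Gen 4 (rule 86): 0100010100101
Gen 5 (rule 135): 1101110101101
Gen 6 (rule 86): 0100010100101
Gen 7 (rule 135): 1101110101101
Gen 8 (rule 86): 0100010100101
Gen 9 (rule 135): 1101110101101
Gen 10 (rule 86): 0100010100101
Gen 11 (rule 135): 1101110101101
Gen 12 (rule 86): 0100010100101
Gen 13 (rule 135): 1101110101101

Answer: 1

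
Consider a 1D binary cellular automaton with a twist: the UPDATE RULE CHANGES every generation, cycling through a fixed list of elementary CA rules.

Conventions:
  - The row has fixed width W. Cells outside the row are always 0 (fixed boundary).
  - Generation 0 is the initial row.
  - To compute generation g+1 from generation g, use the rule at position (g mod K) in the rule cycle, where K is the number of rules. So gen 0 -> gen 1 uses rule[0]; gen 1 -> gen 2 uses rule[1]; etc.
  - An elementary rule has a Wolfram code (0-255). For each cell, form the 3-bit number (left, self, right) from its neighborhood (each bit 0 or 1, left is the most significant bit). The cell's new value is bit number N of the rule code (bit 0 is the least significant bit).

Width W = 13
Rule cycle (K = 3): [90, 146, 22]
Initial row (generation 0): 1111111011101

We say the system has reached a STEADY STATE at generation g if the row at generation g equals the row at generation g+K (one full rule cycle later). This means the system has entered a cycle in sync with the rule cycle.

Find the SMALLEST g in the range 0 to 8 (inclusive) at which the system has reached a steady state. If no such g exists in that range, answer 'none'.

Gen 0: 1111111011101
Gen 1 (rule 90): 1000001010100
Gen 2 (rule 146): 0100010000010
Gen 3 (rule 22): 1110111000111
Gen 4 (rule 90): 1010101101101
Gen 5 (rule 146): 0000000000000
Gen 6 (rule 22): 0000000000000
Gen 7 (rule 90): 0000000000000
Gen 8 (rule 146): 0000000000000
Gen 9 (rule 22): 0000000000000
Gen 10 (rule 90): 0000000000000
Gen 11 (rule 146): 0000000000000

Answer: 5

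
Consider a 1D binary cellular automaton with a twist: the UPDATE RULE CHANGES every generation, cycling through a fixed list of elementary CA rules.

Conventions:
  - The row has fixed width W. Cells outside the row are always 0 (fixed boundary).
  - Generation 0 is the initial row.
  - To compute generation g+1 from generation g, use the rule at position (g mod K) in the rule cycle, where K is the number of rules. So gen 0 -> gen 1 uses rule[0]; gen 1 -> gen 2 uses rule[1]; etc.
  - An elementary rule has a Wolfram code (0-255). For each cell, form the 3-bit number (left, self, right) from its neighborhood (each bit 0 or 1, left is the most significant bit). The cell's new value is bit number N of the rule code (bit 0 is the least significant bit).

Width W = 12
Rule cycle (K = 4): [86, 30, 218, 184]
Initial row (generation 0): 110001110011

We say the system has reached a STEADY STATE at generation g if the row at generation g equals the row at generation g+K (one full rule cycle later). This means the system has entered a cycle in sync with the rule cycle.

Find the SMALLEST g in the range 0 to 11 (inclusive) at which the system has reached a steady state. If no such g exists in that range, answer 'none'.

Gen 0: 110001110011
Gen 1 (rule 86): 011010011101
Gen 2 (rule 30): 110011110001
Gen 3 (rule 218): 111111111010
Gen 4 (rule 184): 111111110101
Gen 5 (rule 86): 000000010101
Gen 6 (rule 30): 000000110101
Gen 7 (rule 218): 000001110000
Gen 8 (rule 184): 000001101000
Gen 9 (rule 86): 000010101100
Gen 10 (rule 30): 000110101010
Gen 11 (rule 218): 001110000001
Gen 12 (rule 184): 001101000000
Gen 13 (rule 86): 010101100000
Gen 14 (rule 30): 110101010000
Gen 15 (rule 218): 110000001000

Answer: none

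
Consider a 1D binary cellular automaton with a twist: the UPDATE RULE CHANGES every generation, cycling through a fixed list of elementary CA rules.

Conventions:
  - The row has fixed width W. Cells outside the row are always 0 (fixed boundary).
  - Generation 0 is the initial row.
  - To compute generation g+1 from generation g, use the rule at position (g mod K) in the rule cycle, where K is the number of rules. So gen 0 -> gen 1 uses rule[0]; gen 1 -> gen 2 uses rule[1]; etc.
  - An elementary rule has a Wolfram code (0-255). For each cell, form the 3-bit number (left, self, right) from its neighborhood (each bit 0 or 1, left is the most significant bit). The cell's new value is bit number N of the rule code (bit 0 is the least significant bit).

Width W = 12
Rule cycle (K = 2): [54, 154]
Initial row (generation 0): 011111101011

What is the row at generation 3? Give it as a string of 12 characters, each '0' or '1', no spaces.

Answer: 111001000111

Derivation:
Gen 0: 011111101011
Gen 1 (rule 54): 100000011100
Gen 2 (rule 154): 010000111010
Gen 3 (rule 54): 111001000111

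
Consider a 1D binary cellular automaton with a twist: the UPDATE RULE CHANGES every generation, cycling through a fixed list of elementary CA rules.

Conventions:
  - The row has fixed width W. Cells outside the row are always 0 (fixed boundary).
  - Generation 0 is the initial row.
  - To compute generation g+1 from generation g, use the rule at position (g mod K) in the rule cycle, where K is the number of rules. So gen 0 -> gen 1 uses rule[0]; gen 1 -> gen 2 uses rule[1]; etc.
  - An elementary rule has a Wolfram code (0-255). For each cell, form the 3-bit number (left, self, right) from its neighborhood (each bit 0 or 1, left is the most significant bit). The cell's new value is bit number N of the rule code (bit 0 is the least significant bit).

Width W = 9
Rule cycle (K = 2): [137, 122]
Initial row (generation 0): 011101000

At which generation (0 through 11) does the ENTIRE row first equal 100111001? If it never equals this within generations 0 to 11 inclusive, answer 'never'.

Answer: never

Derivation:
Gen 0: 011101000
Gen 1 (rule 137): 011000011
Gen 2 (rule 122): 111100111
Gen 3 (rule 137): 111000110
Gen 4 (rule 122): 101101111
Gen 5 (rule 137): 001001110
Gen 6 (rule 122): 010111011
Gen 7 (rule 137): 000110010
Gen 8 (rule 122): 001111101
Gen 9 (rule 137): 101111000
Gen 10 (rule 122): 011001100
Gen 11 (rule 137): 010001001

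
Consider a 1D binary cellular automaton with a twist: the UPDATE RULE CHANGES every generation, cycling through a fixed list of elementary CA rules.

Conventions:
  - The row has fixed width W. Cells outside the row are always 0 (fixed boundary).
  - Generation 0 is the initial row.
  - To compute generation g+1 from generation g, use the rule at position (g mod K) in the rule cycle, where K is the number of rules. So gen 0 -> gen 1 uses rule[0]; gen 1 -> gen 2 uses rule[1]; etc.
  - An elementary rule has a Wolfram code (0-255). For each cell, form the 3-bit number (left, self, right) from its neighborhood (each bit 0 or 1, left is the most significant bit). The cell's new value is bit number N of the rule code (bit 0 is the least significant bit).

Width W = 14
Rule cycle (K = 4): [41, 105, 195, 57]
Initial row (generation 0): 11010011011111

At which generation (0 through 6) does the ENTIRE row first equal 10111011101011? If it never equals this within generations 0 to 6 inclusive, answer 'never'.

Answer: never

Derivation:
Gen 0: 11010011011111
Gen 1 (rule 41): 10100010110000
Gen 2 (rule 105): 01001001110111
Gen 3 (rule 195): 10010010110011
Gen 4 (rule 57): 01001001101010
Gen 5 (rule 41): 00000001010100
Gen 6 (rule 105): 11111100101001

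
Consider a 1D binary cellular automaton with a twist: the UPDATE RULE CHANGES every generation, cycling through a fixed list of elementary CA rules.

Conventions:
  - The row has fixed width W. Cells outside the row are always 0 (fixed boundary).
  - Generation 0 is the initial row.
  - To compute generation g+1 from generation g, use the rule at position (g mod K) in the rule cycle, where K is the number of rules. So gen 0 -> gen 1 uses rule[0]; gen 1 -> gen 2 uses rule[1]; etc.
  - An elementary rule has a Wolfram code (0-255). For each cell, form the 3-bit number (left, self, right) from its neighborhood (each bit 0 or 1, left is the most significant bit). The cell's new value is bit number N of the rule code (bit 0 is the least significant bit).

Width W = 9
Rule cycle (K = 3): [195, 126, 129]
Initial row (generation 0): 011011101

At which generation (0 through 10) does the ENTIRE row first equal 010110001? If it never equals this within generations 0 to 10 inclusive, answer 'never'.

Gen 0: 011011101
Gen 1 (rule 195): 101001100
Gen 2 (rule 126): 111111110
Gen 3 (rule 129): 011111100
Gen 4 (rule 195): 101111101
Gen 5 (rule 126): 111000111
Gen 6 (rule 129): 010010010
Gen 7 (rule 195): 100100100
Gen 8 (rule 126): 111111110
Gen 9 (rule 129): 011111100
Gen 10 (rule 195): 101111101

Answer: never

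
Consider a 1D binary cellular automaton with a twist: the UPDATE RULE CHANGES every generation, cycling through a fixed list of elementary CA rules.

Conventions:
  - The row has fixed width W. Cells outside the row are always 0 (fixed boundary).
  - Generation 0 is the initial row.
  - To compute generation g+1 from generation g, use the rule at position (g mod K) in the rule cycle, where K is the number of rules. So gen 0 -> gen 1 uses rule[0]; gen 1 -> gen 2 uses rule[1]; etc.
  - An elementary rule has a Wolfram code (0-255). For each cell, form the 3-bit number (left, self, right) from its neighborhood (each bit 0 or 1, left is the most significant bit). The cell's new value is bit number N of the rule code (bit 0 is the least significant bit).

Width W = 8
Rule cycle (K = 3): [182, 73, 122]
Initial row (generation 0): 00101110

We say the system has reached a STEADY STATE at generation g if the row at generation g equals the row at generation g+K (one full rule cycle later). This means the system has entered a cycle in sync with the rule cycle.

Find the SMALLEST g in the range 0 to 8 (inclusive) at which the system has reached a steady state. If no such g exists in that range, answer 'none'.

Answer: none

Derivation:
Gen 0: 00101110
Gen 1 (rule 182): 01110101
Gen 2 (rule 73): 01010000
Gen 3 (rule 122): 10101000
Gen 4 (rule 182): 11111100
Gen 5 (rule 73): 10000101
Gen 6 (rule 122): 01001010
Gen 7 (rule 182): 11111111
Gen 8 (rule 73): 10000001
Gen 9 (rule 122): 01000010
Gen 10 (rule 182): 11100111
Gen 11 (rule 73): 10100101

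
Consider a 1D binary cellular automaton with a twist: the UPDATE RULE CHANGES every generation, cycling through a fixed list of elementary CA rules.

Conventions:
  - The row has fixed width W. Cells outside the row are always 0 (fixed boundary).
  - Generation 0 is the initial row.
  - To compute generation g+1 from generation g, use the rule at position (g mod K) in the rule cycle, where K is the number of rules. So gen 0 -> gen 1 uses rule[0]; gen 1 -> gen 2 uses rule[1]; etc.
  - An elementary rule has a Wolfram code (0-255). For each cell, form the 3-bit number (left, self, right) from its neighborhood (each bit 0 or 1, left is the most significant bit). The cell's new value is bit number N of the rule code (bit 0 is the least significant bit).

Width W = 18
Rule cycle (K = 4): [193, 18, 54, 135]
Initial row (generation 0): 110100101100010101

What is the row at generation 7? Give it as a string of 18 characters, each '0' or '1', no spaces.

Gen 0: 110100101100010101
Gen 1 (rule 193): 010000000101000000
Gen 2 (rule 18): 101000001000100000
Gen 3 (rule 54): 111100011101110000
Gen 4 (rule 135): 011001101000100111
Gen 5 (rule 193): 001000100010000011
Gen 6 (rule 18): 010101010101000100
Gen 7 (rule 54): 111111111111101110

Answer: 111111111111101110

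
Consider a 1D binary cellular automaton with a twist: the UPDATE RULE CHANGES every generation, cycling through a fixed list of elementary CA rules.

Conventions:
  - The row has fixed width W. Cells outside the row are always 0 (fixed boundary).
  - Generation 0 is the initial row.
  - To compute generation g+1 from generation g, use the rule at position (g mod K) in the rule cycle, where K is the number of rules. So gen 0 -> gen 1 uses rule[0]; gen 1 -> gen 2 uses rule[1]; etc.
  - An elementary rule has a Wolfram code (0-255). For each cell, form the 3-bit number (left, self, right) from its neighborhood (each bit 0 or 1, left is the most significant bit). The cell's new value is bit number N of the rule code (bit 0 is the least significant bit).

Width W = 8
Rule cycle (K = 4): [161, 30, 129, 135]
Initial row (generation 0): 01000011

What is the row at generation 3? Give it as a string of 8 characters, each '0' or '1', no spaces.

Answer: 10000001

Derivation:
Gen 0: 01000011
Gen 1 (rule 161): 00011000
Gen 2 (rule 30): 00110100
Gen 3 (rule 129): 10000001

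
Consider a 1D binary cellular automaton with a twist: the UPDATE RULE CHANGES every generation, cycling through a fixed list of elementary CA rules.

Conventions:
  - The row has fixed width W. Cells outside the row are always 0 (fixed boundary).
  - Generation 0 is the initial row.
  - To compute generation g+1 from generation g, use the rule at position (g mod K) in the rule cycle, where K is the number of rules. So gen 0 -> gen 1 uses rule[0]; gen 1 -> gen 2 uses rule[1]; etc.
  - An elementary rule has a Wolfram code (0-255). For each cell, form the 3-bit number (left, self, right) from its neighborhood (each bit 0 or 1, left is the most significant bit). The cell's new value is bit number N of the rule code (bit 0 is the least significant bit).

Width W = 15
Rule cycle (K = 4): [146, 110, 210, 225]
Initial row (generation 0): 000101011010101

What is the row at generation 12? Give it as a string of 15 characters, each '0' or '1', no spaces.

Answer: 100101010010111

Derivation:
Gen 0: 000101011010101
Gen 1 (rule 146): 001000000000000
Gen 2 (rule 110): 011000000000000
Gen 3 (rule 210): 101100000000000
Gen 4 (rule 225): 010101111111111
Gen 5 (rule 146): 100000111111110
Gen 6 (rule 110): 100001100000010
Gen 7 (rule 210): 010010110000101
Gen 8 (rule 225): 000001010110010
Gen 9 (rule 146): 000010000001101
Gen 10 (rule 110): 000110000011111
Gen 11 (rule 210): 001011000101111
Gen 12 (rule 225): 100101010010111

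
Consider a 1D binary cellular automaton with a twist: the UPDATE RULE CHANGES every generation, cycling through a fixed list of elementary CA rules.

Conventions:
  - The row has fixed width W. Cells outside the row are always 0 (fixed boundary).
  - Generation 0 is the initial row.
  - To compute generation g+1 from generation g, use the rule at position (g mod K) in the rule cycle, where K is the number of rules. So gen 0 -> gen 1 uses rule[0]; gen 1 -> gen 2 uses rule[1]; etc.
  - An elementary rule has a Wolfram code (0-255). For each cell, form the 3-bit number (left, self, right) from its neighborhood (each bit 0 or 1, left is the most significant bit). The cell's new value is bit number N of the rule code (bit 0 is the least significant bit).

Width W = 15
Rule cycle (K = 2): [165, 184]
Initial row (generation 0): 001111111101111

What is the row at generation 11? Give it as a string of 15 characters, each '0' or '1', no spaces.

Gen 0: 001111111101111
Gen 1 (rule 165): 100111111010110
Gen 2 (rule 184): 010111110101101
Gen 3 (rule 165): 011011101110011
Gen 4 (rule 184): 010111011101010
Gen 5 (rule 165): 011010101011110
Gen 6 (rule 184): 010101010111101
Gen 7 (rule 165): 011111111011011
Gen 8 (rule 184): 011111110110110
Gen 9 (rule 165): 001111101001000
Gen 10 (rule 184): 001111010100100
Gen 11 (rule 165): 100110111100101

Answer: 100110111100101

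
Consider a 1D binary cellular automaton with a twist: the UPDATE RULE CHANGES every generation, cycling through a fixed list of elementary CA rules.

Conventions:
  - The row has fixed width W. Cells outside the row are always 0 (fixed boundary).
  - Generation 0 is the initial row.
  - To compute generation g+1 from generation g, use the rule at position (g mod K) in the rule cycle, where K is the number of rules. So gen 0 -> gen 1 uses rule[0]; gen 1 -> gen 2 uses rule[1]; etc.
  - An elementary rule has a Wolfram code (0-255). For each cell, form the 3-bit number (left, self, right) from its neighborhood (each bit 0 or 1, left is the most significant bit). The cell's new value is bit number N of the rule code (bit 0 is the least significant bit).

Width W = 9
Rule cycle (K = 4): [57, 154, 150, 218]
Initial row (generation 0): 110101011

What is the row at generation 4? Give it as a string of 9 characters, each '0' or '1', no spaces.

Answer: 000011100

Derivation:
Gen 0: 110101011
Gen 1 (rule 57): 101010110
Gen 2 (rule 154): 000000101
Gen 3 (rule 150): 000001101
Gen 4 (rule 218): 000011100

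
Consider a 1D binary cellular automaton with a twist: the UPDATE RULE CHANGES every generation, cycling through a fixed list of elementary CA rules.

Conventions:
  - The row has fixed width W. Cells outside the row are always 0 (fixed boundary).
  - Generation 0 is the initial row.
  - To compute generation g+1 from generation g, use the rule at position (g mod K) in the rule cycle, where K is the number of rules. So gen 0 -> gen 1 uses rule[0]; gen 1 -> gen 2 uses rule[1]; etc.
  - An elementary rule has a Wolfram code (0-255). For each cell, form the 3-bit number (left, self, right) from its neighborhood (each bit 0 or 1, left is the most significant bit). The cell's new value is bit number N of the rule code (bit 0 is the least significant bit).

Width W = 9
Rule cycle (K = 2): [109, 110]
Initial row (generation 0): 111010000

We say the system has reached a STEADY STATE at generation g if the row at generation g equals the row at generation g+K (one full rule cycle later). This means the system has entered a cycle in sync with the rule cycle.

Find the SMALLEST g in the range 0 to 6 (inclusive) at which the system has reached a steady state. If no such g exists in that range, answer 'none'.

Gen 0: 111010000
Gen 1 (rule 109): 101110111
Gen 2 (rule 110): 111011101
Gen 3 (rule 109): 101110111
Gen 4 (rule 110): 111011101
Gen 5 (rule 109): 101110111
Gen 6 (rule 110): 111011101
Gen 7 (rule 109): 101110111
Gen 8 (rule 110): 111011101

Answer: 1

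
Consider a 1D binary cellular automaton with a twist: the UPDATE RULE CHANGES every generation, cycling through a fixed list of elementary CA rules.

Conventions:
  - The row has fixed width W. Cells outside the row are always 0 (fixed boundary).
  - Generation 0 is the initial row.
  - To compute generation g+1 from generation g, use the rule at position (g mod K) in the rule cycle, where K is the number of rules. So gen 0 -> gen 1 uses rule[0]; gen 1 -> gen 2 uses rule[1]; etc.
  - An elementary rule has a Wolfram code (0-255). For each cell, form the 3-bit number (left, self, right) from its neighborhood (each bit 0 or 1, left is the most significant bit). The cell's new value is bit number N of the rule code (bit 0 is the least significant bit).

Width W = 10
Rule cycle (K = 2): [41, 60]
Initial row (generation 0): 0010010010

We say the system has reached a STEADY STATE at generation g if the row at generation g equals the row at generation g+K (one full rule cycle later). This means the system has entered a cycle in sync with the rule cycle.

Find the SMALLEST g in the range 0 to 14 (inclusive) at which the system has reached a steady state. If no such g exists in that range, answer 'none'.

Gen 0: 0010010010
Gen 1 (rule 41): 1000000000
Gen 2 (rule 60): 1100000000
Gen 3 (rule 41): 1001111111
Gen 4 (rule 60): 1101000000
Gen 5 (rule 41): 1010011111
Gen 6 (rule 60): 1111010000
Gen 7 (rule 41): 1000100111
Gen 8 (rule 60): 1100110100
Gen 9 (rule 41): 1000101001
Gen 10 (rule 60): 1100111101
Gen 11 (rule 41): 1000100010
Gen 12 (rule 60): 1100110011
Gen 13 (rule 41): 1000100010
Gen 14 (rule 60): 1100110011
Gen 15 (rule 41): 1000100010
Gen 16 (rule 60): 1100110011

Answer: 11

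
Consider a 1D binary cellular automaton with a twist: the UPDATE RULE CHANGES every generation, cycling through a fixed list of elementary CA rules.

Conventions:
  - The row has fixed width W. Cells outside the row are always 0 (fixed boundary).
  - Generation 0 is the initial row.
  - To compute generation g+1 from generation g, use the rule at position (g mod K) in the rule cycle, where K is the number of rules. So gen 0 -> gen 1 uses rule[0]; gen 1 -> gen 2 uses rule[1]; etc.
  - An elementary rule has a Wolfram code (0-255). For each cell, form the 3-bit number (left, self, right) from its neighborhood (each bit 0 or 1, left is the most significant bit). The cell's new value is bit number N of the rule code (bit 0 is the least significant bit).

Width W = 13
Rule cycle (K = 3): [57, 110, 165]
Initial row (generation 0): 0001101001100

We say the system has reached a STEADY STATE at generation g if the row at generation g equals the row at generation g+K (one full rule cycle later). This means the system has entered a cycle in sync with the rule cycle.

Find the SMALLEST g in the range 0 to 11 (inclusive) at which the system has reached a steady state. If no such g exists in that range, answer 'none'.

Gen 0: 0001101001100
Gen 1 (rule 57): 1101010101011
Gen 2 (rule 110): 1111111111111
Gen 3 (rule 165): 0111111111110
Gen 4 (rule 57): 0100000000001
Gen 5 (rule 110): 1100000000011
Gen 6 (rule 165): 0001111111000
Gen 7 (rule 57): 1101000000111
Gen 8 (rule 110): 1111000001101
Gen 9 (rule 165): 0110011100011
Gen 10 (rule 57): 0101010011010
Gen 11 (rule 110): 1111110111110
Gen 12 (rule 165): 0111101011100
Gen 13 (rule 57): 0100010110011
Gen 14 (rule 110): 1100111110111

Answer: none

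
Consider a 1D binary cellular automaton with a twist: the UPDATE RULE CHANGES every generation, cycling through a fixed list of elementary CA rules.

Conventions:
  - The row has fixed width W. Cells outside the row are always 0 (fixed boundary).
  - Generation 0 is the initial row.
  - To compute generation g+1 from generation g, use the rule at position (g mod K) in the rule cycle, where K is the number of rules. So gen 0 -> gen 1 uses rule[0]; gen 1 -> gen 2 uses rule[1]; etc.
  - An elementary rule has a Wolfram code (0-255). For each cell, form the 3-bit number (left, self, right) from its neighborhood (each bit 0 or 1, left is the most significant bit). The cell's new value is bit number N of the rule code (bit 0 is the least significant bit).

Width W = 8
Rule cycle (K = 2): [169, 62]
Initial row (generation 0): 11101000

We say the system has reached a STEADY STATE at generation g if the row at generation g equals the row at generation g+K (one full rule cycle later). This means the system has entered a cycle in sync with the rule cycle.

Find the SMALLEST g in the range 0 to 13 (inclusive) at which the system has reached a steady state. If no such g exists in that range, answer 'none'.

Gen 0: 11101000
Gen 1 (rule 169): 11010011
Gen 2 (rule 62): 10111110
Gen 3 (rule 169): 01111100
Gen 4 (rule 62): 11000010
Gen 5 (rule 169): 10011000
Gen 6 (rule 62): 11110100
Gen 7 (rule 169): 11101001
Gen 8 (rule 62): 10011111
Gen 9 (rule 169): 00011110
Gen 10 (rule 62): 00110001
Gen 11 (rule 169): 10100100
Gen 12 (rule 62): 11111110
Gen 13 (rule 169): 11111100
Gen 14 (rule 62): 10000010
Gen 15 (rule 169): 00111000

Answer: none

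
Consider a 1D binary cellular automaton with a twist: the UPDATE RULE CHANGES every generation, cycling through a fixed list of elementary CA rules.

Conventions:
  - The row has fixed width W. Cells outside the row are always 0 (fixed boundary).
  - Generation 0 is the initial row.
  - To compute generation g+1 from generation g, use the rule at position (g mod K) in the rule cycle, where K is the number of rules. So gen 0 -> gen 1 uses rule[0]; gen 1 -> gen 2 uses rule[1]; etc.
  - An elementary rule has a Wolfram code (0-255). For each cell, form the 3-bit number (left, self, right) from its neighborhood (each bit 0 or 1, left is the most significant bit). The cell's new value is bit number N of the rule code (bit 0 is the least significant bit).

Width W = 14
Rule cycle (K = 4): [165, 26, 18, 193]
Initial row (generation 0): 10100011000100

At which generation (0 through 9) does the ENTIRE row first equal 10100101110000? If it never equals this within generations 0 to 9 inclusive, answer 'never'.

Answer: never

Derivation:
Gen 0: 10100011000100
Gen 1 (rule 165): 11101000010101
Gen 2 (rule 26): 10000100100000
Gen 3 (rule 18): 01001011010000
Gen 4 (rule 193): 00000001000111
Gen 5 (rule 165): 11111101010010
Gen 6 (rule 26): 10000000001101
Gen 7 (rule 18): 01000000010000
Gen 8 (rule 193): 00011111000111
Gen 9 (rule 165): 11001110010010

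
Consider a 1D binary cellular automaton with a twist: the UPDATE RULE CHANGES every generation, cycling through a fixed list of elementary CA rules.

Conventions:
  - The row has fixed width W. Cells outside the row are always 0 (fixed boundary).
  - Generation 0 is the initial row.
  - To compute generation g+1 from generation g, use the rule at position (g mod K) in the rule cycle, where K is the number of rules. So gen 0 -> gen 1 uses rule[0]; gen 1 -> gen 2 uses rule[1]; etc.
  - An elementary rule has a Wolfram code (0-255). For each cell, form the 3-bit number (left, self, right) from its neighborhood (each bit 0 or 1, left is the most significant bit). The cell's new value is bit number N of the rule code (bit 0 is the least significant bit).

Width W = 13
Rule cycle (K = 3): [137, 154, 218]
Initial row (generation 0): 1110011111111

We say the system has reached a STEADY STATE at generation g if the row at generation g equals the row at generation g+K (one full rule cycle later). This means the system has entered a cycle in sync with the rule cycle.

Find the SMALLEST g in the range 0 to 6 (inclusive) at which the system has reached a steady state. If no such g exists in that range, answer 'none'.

Answer: none

Derivation:
Gen 0: 1110011111111
Gen 1 (rule 137): 1100011111110
Gen 2 (rule 154): 1010111111101
Gen 3 (rule 218): 0000111111100
Gen 4 (rule 137): 1110111111001
Gen 5 (rule 154): 1100111110110
Gen 6 (rule 218): 1111111110111
Gen 7 (rule 137): 1111111100110
Gen 8 (rule 154): 1111111011101
Gen 9 (rule 218): 1111111011100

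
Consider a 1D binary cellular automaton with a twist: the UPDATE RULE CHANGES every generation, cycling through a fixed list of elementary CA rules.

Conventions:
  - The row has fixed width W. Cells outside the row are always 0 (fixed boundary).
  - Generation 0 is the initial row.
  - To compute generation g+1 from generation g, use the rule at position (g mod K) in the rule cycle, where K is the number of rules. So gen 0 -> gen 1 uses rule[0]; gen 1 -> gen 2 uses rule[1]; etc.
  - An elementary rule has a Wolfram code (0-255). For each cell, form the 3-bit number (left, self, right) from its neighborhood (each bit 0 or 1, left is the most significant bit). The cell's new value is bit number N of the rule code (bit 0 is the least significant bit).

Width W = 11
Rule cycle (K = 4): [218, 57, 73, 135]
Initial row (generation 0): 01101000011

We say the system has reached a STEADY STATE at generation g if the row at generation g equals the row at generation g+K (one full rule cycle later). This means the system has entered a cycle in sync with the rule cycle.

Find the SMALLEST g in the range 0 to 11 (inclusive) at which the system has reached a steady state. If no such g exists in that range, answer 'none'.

Answer: none

Derivation:
Gen 0: 01101000011
Gen 1 (rule 218): 11100100111
Gen 2 (rule 57): 10010010100
Gen 3 (rule 73): 00000000001
Gen 4 (rule 135): 11111111111
Gen 5 (rule 218): 11111111111
Gen 6 (rule 57): 10000000000
Gen 7 (rule 73): 00111111111
Gen 8 (rule 135): 11011111110
Gen 9 (rule 218): 11011111111
Gen 10 (rule 57): 10110000000
Gen 11 (rule 73): 00110111111
Gen 12 (rule 135): 11000011110
Gen 13 (rule 218): 11100111111
Gen 14 (rule 57): 10010100000
Gen 15 (rule 73): 00000001111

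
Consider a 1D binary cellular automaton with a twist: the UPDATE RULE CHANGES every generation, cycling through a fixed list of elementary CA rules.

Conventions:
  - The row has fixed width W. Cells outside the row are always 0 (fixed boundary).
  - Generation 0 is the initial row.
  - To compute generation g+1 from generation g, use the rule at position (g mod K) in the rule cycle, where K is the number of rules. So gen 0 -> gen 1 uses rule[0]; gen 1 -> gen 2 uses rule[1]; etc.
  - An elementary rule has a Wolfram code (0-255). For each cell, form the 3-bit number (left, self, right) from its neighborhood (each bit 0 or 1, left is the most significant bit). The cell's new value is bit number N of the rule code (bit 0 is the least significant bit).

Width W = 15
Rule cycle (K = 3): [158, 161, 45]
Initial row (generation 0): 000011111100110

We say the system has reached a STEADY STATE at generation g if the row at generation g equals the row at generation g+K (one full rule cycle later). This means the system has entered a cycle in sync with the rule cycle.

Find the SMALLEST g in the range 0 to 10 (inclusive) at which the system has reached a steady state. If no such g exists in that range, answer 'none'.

Answer: none

Derivation:
Gen 0: 000011111100110
Gen 1 (rule 158): 000111111011101
Gen 2 (rule 161): 110011110101010
Gen 3 (rule 45): 100010001111110
Gen 4 (rule 158): 110111011111101
Gen 5 (rule 161): 001010101111010
Gen 6 (rule 45): 101111111000110
Gen 7 (rule 158): 101111110101101
Gen 8 (rule 161): 010111101010010
Gen 9 (rule 45): 011100011110010
Gen 10 (rule 158): 111010111101111
Gen 11 (rule 161): 010101011010110
Gen 12 (rule 45): 011111110111100
Gen 13 (rule 158): 111111100111010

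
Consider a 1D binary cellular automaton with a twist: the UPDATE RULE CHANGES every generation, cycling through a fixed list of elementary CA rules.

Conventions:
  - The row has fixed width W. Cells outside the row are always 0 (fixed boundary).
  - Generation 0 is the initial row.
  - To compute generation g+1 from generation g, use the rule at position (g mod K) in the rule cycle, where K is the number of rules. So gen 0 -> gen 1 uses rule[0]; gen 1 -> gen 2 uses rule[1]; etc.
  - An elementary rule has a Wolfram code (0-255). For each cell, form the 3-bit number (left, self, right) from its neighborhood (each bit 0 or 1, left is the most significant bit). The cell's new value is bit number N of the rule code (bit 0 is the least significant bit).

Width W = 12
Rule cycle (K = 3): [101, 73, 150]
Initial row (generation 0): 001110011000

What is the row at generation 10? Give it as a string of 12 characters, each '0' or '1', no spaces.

Answer: 000111010101

Derivation:
Gen 0: 001110011000
Gen 1 (rule 101): 100010001011
Gen 2 (rule 73): 001000100011
Gen 3 (rule 150): 011101110100
Gen 4 (rule 101): 000110011101
Gen 5 (rule 73): 110110010100
Gen 6 (rule 150): 000001110110
Gen 7 (rule 101): 111100011010
Gen 8 (rule 73): 100101011000
Gen 9 (rule 150): 111101000100
Gen 10 (rule 101): 000111010101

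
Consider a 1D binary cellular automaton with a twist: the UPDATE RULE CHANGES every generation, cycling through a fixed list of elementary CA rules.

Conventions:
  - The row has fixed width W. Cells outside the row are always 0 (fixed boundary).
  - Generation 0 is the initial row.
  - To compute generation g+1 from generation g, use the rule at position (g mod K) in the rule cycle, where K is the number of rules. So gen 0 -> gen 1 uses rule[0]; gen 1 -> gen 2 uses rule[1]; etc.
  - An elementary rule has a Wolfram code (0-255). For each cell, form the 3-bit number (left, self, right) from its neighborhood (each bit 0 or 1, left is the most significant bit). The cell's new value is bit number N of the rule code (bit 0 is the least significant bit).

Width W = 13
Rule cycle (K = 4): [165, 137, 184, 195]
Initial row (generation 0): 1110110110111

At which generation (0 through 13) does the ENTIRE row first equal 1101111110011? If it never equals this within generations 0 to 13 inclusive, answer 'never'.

Gen 0: 1110110110111
Gen 1 (rule 165): 0101001001010
Gen 2 (rule 137): 0000000000000
Gen 3 (rule 184): 0000000000000
Gen 4 (rule 195): 1111111111111
Gen 5 (rule 165): 0111111111110
Gen 6 (rule 137): 0111111111100
Gen 7 (rule 184): 0111111111010
Gen 8 (rule 195): 1011111111000
Gen 9 (rule 165): 1101111110011
Gen 10 (rule 137): 1001111100010
Gen 11 (rule 184): 0101111010001
Gen 12 (rule 195): 1000111000110
Gen 13 (rule 165): 1010010010000

Answer: 9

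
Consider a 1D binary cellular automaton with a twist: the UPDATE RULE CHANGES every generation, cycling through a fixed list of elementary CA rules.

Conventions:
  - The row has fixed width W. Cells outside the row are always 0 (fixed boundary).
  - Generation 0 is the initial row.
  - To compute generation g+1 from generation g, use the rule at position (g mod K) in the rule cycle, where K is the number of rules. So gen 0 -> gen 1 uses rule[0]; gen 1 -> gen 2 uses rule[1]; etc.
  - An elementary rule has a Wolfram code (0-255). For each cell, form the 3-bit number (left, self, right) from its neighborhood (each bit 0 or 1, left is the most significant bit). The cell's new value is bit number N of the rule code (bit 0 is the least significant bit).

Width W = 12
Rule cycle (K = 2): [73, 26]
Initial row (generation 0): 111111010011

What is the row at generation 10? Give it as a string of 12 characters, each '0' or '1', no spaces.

Answer: 110010101100

Derivation:
Gen 0: 111111010011
Gen 1 (rule 73): 100001000011
Gen 2 (rule 26): 010010100110
Gen 3 (rule 73): 000000000110
Gen 4 (rule 26): 000000001101
Gen 5 (rule 73): 111111101100
Gen 6 (rule 26): 100000001010
Gen 7 (rule 73): 001111100000
Gen 8 (rule 26): 011000010000
Gen 9 (rule 73): 011011000111
Gen 10 (rule 26): 110010101100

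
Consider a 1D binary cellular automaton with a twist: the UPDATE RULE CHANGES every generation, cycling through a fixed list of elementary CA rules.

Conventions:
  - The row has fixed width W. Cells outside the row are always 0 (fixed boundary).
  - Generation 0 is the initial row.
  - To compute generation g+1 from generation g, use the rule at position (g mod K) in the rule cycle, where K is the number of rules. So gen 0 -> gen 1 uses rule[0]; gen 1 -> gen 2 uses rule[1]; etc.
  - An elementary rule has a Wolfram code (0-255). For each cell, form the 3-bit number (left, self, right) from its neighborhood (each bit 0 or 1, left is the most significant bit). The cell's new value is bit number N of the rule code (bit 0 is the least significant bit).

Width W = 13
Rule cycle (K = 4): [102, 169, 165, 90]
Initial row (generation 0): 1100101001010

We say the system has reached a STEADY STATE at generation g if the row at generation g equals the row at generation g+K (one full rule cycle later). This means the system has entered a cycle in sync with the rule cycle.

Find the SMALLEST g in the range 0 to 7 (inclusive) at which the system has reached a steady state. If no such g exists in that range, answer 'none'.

Answer: none

Derivation:
Gen 0: 1100101001010
Gen 1 (rule 102): 0101111011110
Gen 2 (rule 169): 0011110111100
Gen 3 (rule 165): 1001101011001
Gen 4 (rule 90): 0111100011110
Gen 5 (rule 102): 1000100100010
Gen 6 (rule 169): 0010000001000
Gen 7 (rule 165): 1010111101011
Gen 8 (rule 90): 0000100100011
Gen 9 (rule 102): 0001101100101
Gen 10 (rule 169): 1101011000010
Gen 11 (rule 165): 0011100011010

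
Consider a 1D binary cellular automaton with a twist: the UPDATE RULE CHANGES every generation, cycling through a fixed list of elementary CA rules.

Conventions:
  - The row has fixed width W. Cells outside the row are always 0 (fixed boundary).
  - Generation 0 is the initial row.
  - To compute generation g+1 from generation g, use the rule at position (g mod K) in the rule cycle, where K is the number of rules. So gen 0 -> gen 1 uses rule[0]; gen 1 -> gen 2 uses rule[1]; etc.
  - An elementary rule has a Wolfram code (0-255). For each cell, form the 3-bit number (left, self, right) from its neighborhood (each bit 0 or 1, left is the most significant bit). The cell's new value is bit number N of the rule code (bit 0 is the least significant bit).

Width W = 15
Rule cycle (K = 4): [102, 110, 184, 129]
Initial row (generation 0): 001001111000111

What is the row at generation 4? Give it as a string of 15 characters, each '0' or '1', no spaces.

Answer: 011000000000000

Derivation:
Gen 0: 001001111000111
Gen 1 (rule 102): 011010001001001
Gen 2 (rule 110): 111110011011011
Gen 3 (rule 184): 111101010110110
Gen 4 (rule 129): 011000000000000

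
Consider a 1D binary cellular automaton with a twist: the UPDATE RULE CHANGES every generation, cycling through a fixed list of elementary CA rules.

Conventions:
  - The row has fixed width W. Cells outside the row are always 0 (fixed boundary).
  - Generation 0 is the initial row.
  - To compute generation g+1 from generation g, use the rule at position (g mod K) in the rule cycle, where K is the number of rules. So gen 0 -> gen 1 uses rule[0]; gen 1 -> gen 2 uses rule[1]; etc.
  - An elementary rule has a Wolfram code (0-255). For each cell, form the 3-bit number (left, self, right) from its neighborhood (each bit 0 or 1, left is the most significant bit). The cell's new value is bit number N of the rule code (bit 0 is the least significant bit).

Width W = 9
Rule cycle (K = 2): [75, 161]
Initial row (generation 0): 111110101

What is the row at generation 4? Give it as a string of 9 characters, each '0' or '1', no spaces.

Answer: 000001010

Derivation:
Gen 0: 111110101
Gen 1 (rule 75): 100010000
Gen 2 (rule 161): 001000111
Gen 3 (rule 75): 110011101
Gen 4 (rule 161): 000001010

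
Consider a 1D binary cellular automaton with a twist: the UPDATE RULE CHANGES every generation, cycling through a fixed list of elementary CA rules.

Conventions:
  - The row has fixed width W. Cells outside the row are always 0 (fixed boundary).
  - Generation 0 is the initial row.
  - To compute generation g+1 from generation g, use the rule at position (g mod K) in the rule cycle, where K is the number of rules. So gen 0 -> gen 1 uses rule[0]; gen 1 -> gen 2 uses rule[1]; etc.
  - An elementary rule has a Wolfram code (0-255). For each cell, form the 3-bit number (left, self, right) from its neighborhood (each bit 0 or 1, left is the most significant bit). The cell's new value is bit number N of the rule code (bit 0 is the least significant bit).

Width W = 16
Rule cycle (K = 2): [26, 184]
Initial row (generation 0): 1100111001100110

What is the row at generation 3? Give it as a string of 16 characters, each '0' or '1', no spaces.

Gen 0: 1100111001100110
Gen 1 (rule 26): 1011100111011101
Gen 2 (rule 184): 0111010110111010
Gen 3 (rule 26): 1100000100100001

Answer: 1100000100100001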